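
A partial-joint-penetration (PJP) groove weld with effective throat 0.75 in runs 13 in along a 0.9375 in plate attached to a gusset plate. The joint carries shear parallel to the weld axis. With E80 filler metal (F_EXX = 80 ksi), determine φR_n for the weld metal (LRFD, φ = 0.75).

φR_n ≈ 351 kip

Effective throat (given) t_e = 0.75 in.
A_we = 0.75 × 13 = 9.75 in².
F_nw = 0.6 F_EXX = 48 ksi.
φR_n = 0.75 × 48 × 9.75 = 351 kip.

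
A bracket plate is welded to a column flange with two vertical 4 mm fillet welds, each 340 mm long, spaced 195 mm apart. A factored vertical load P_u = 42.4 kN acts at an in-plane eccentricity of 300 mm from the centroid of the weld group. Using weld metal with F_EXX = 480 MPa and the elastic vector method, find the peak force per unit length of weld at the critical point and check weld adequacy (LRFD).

Total weld length L_w = 680 mm. Treat welds as unit-width lines.
Polar moment about centroid: J = 2[d³/12 + d(b/2)²] = 2[340³/12 + 340×97.5²] = 13010000 mm³.
Direct shear f_v = P/L_w = 42.4×10³ / 680 = 62.35 N/mm (vertical).
Torsion M = P·e = 42.4×10³ × 300 = 12720000 N·mm.
Critical point at (x, y) = (97.5, 170) from centroid. f_tx = M·y/J = 166.1 N/mm; f_ty = M·x/J = 95.29 N/mm.
Resultant f_max = √[f_tx² + (f_v + f_ty)²] = √[166.1² + (62.35 + 95.29)²] = 229 N/mm.
Capacity per unit length: φr_n = 0.75 × 0.6 × 480 × (0.707 × 4) = 610.8 N/mm.
229 ≤ 610.8 → adequate.

f_max ≈ 229 N/mm; adequate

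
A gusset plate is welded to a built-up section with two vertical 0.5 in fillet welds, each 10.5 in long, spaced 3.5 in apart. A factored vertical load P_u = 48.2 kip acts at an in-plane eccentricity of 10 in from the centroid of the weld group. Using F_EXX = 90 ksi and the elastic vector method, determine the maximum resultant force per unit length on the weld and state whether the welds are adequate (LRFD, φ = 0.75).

f_max ≈ 11.3 kip/in; adequate

Total weld length L_w = 21 in. Treat welds as unit-width lines.
Polar moment about centroid: J = 2[d³/12 + d(b/2)²] = 2[10.5³/12 + 10.5×1.75²] = 257.2 in³.
Direct shear f_v = P/L_w = 48.2 / 21 = 2.295 kip/in (vertical).
Torsion M = P·e = 48.2 × 10 = 482 kip·in.
Critical point at (x, y) = (1.75, 5.25) from centroid. f_tx = M·y/J = 9.837 kip/in; f_ty = M·x/J = 3.279 kip/in.
Resultant f_max = √[f_tx² + (f_v + f_ty)²] = √[9.837² + (2.295 + 3.279)²] = 11.31 kip/in.
Capacity per unit length: φr_n = 0.75 × 0.6 × 90 × (0.707 × 0.5) = 14.32 kip/in.
11.31 ≤ 14.32 → adequate.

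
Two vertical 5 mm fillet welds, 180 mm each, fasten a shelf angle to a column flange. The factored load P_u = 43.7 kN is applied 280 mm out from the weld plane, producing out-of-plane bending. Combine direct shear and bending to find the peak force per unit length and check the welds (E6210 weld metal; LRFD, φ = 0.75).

f_max ≈ 1140 N/mm; NOT adequate

E62XX → F_EXX = 620 MPa.
L_w = 2 × 180 = 360 mm; section modulus (unit throat) S = 2 × L²/6 = 10800 mm².
Direct shear f_v = P/L_w = 43.7×10³/360 = 121.4 N/mm.
Moment M = P × e = 43.7×10³ × 280 = 12236000 N·mm; bending f_b = M/S = 1133 N/mm.
f_max = √(f_v² + f_b²) = √(121.4² + 1133²) = 1139 N/mm.
φr_n = 0.75 × 0.6 × 620 × (0.707 × 5) = 986.3 N/mm → NOT adequate.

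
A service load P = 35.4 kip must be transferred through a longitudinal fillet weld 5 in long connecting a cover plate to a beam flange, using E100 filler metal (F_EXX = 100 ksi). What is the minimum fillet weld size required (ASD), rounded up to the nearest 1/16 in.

w = 3/8 in

Total weld length L = 5 in.
Required throat t_e = P × Ω / (0.6 F_EXX × L) = 35.4 × 2.0 / (0.6 × 100 × 5) = 0.236 in.
Required leg w = t_e / 0.707 = 0.3338 in → use 3/8 in.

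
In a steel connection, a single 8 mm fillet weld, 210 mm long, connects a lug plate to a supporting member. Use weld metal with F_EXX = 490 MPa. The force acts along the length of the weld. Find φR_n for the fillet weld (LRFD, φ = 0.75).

φR_n ≈ 262 kN

Effective throat t_e = 0.707 × 8 = 5.656 mm.
Total length L = 210 mm; A_we = 5.656 × 210 = 1188 mm².
F_nw = 0.6 F_EXX = 0.6 × 490 = 294 MPa.
φR_n = 0.75 × 294 × 1188 × 10⁻³ = 261.9 kN.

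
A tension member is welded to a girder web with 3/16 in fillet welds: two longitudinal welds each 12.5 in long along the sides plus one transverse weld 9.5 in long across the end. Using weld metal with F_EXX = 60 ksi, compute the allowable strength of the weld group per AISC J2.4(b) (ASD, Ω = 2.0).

R_n/Ω ≈ 84.7 kip

t_e = 0.707 × 0.1875 = 0.1326 in.
R_nwl = 0.6 × 60 × 0.1326 × 25 = 119.3 kip (longitudinal, 2 welds).
R_nwt = 0.6 × 60 × 0.1326 × 9.5 = 45.34 kip (transverse, base value).
(i) R_nwl + R_nwt = 164.6 kip; (ii) 0.85 R_nwl + 1.5 R_nwt = 169.4 kip.
R_n = max = 169.4 kip [governs: (ii)]; R_n/Ω = 84.71 kip.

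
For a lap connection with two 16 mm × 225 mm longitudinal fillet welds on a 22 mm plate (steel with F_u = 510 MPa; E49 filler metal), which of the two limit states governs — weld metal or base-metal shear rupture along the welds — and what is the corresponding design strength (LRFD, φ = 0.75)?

E49XX → F_EXX = 490 MPa.
t_e = 0.707 × 16 = 11.31 mm; L = 450 mm.
Weld metal: φR_n = 0.75 × 0.6 × 490 × 11.31 × 450 × 10⁻³ = 1122 kN.
Base metal (shear rupture): φR_n = 0.75 × 0.6 × 510 × 22 × 450 × 10⁻³ = 2272 kN.
Governing: weld metal.

φR_n ≈ 1120 kN (weld metal governs)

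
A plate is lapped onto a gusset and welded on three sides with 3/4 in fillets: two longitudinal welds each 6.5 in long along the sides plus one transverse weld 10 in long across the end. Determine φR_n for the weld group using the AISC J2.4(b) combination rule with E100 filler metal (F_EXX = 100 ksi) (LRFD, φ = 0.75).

φR_n ≈ 622 kip

t_e = 0.707 × 0.75 = 0.5302 in.
R_nwl = 0.6 × 100 × 0.5302 × 13 = 413.6 kip (longitudinal, 2 welds).
R_nwt = 0.6 × 100 × 0.5302 × 10 = 318.2 kip (transverse, base value).
(i) R_nwl + R_nwt = 731.7 kip; (ii) 0.85 R_nwl + 1.5 R_nwt = 828.8 kip.
R_n = max = 828.8 kip [governs: (ii)]; φR_n = 621.6 kip.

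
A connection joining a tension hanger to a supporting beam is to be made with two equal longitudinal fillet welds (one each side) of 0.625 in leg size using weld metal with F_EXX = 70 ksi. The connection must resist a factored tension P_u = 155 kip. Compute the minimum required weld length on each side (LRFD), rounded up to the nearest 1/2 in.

Throat t_e = 0.707 × 0.625 = 0.4419 in.
φr_n = 0.75 × 0.6 × 70 × 0.4419 = 13.92 kip/in.
L_req = P_u / φr_n = 155 / 13.92 = 11.14 in total.
Per side: 11.14 / 2 = 5.568 in.
Round up → use L = 6 in on each side.

L = 6 in on each side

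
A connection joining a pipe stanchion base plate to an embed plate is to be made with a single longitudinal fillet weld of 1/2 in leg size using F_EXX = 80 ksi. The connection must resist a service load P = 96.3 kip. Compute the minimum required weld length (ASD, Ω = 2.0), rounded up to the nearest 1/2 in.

Throat t_e = 0.707 × 0.5 = 0.3535 in.
r_n/Ω = (0.6 × 80 × 0.3535) / 2.0 = 8.484 kip/in.
L_req = P / (r_n/Ω) = 96.3 / 8.484 = 11.35 in total.
Round up → use L = 11.5 in.

L = 11.5 in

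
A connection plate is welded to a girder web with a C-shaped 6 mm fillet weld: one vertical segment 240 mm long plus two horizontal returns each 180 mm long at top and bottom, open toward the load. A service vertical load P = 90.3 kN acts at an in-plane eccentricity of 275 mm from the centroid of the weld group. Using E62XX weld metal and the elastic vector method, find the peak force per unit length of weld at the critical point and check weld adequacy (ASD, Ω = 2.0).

f_max ≈ 627 N/mm; adequate

E62XX → F_EXX = 620 MPa.
Total weld length L_w = 600 mm. Treat welds as unit-width lines.
Centroid: x̄ = 2×180×90 / 600 = 54 mm from the vertical weld.
Polar moment about centroid: J = I_x + I_y = [240³/12 + 2×180×120²] + [240×54² + 2(180³/12 + 180×36²)] = 8474000 mm³.
Direct shear f_v = P/L_w = 90.3×10³ / 600 = 150.5 N/mm (vertical).
Torsion M = P·e = 90.3×10³ × 275 = 24832000 N·mm.
Critical point at (x, y) = (126, 120) from centroid. f_tx = M·y/J = 351.6 N/mm; f_ty = M·x/J = 369.2 N/mm.
Resultant f_max = √[f_tx² + (f_v + f_ty)²] = √[351.6² + (150.5 + 369.2)²] = 627.5 N/mm.
Capacity per unit length: r_n/Ω = (1/2.0) × 0.6 × 620 × (0.707 × 6) = 789 N/mm.
627.5 ≤ 789 → adequate.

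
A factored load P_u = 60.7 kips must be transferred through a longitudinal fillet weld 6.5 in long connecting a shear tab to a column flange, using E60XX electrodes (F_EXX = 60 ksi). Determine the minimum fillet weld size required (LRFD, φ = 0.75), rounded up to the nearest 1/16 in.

Total weld length L = 6.5 in.
Required throat t_e = P_u / (φ × 0.6 F_EXX × L) = 60.7 / (0.75 × 0.6 × 60 × 6.5) = 0.3459 in.
Required leg w = t_e / 0.707 = 0.4892 in → use 1/2 in.

w = 1/2 in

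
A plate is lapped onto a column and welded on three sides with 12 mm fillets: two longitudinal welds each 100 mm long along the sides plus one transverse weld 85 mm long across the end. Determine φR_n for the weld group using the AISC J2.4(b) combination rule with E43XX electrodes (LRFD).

E43XX → F_EXX = 430 MPa.
t_e = 0.707 × 12 = 8.484 mm.
R_nwl = 0.6 × 430 × 8.484 × 200 × 10⁻³ = 437.8 kN (longitudinal, 2 welds).
R_nwt = 0.6 × 430 × 8.484 × 85 × 10⁻³ = 186.1 kN (transverse, base value).
(i) R_nwl + R_nwt = 623.8 kN; (ii) 0.85 R_nwl + 1.5 R_nwt = 651.2 kN.
R_n = max = 651.2 kN [governs: (ii)]; φR_n = 488.4 kN.

φR_n ≈ 488 kN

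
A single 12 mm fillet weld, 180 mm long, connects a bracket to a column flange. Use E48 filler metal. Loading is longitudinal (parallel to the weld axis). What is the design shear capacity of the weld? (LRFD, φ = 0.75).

φR_n ≈ 330 kN

E48XX → F_EXX = 480 MPa.
Effective throat t_e = 0.707 × 12 = 8.484 mm.
Total length L = 180 mm; A_we = 8.484 × 180 = 1527 mm².
F_nw = 0.6 F_EXX = 0.6 × 480 = 288 MPa.
φR_n = 0.75 × 288 × 1527 × 10⁻³ = 329.9 kN.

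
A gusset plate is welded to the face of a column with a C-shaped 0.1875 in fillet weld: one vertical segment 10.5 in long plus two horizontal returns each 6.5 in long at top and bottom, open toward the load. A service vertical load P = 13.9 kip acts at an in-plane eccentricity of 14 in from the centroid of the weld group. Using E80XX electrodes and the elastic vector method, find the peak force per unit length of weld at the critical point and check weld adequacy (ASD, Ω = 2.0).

f_max ≈ 2.87 kip/in; adequate

E80XX → F_EXX = 80 ksi.
Total weld length L_w = 23.5 in. Treat welds as unit-width lines.
Centroid: x̄ = 2×6.5×3.25 / 23.5 = 1.798 in from the vertical weld.
Polar moment about centroid: J = I_x + I_y = [10.5³/12 + 2×6.5×5.25²] + [10.5×1.798² + 2(6.5³/12 + 6.5×1.452²)] = 561.9 in³.
Direct shear f_v = P/L_w = 13.9 / 23.5 = 0.5915 kip/in (vertical).
Torsion M = P·e = 13.9 × 14 = 194.6 kip·in.
Critical point at (x, y) = (4.702, 5.25) from centroid. f_tx = M·y/J = 1.818 kip/in; f_ty = M·x/J = 1.628 kip/in.
Resultant f_max = √[f_tx² + (f_v + f_ty)²] = √[1.818² + (0.5915 + 1.628)²] = 2.869 kip/in.
Capacity per unit length: r_n/Ω = (1/2.0) × 0.6 × 80 × (0.707 × 0.1875) = 3.181 kip/in.
2.869 ≤ 3.181 → adequate.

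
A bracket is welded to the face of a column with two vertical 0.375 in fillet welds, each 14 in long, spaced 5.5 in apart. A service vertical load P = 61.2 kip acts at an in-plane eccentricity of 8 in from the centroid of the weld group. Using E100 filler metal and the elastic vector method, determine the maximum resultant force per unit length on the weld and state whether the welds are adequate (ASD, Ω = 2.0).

E100XX → F_EXX = 100 ksi.
Total weld length L_w = 28 in. Treat welds as unit-width lines.
Polar moment about centroid: J = 2[d³/12 + d(b/2)²] = 2[14³/12 + 14×2.75²] = 669.1 in³.
Direct shear f_v = P/L_w = 61.2 / 28 = 2.186 kip/in (vertical).
Torsion M = P·e = 61.2 × 8 = 489.6 kip·in.
Critical point at (x, y) = (2.75, 7) from centroid. f_tx = M·y/J = 5.122 kip/in; f_ty = M·x/J = 2.012 kip/in.
Resultant f_max = √[f_tx² + (f_v + f_ty)²] = √[5.122² + (2.186 + 2.012)²] = 6.623 kip/in.
Capacity per unit length: r_n/Ω = (1/2.0) × 0.6 × 100 × (0.707 × 0.375) = 7.954 kip/in.
6.623 ≤ 7.954 → adequate.

f_max ≈ 6.62 kip/in; adequate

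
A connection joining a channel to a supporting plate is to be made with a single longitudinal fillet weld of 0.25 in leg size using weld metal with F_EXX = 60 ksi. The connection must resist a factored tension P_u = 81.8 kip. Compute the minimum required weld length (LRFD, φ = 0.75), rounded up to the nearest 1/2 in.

Throat t_e = 0.707 × 0.25 = 0.1767 in.
φr_n = 0.75 × 0.6 × 60 × 0.1767 = 4.772 kip/in.
L_req = P_u / φr_n = 81.8 / 4.772 = 17.14 in total.
Round up → use L = 17.5 in.

L = 17.5 in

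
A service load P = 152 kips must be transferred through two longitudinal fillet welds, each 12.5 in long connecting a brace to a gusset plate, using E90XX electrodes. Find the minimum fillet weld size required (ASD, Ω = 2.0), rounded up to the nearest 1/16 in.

w = 3/8 in

E90XX → F_EXX = 90 ksi.
Total weld length L = 25 in.
Required throat t_e = P × Ω / (0.6 F_EXX × L) = 152 × 2.0 / (0.6 × 90 × 25) = 0.2252 in.
Required leg w = t_e / 0.707 = 0.3185 in → use 3/8 in.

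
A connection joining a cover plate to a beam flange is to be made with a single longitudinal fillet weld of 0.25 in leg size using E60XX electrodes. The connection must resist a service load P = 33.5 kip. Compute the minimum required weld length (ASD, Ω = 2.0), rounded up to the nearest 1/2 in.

E60XX → F_EXX = 60 ksi.
Throat t_e = 0.707 × 0.25 = 0.1767 in.
r_n/Ω = (0.6 × 60 × 0.1767) / 2.0 = 3.181 kip/in.
L_req = P / (r_n/Ω) = 33.5 / 3.181 = 10.53 in total.
Round up → use L = 11 in.

L = 11 in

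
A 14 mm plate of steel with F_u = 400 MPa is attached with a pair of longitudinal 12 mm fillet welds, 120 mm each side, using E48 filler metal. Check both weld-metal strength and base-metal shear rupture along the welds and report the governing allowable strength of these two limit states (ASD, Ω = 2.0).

R_n/Ω ≈ 293 kN (weld metal governs)

E48XX → F_EXX = 480 MPa.
t_e = 0.707 × 12 = 8.484 mm; L = 240 mm.
Weld metal: R_n/Ω = (1/2.0) × 0.6 × 480 × 8.484 × 240 × 10⁻³ = 293.2 kN.
Base metal (shear rupture): R_n/Ω = (1/2.0) × 0.6 × 400 × 14 × 240 × 10⁻³ = 403.2 kN.
Governing: weld metal.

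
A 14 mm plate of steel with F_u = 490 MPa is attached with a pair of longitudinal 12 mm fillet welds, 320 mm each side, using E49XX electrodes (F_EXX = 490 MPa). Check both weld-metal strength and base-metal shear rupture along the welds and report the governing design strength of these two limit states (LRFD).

φR_n ≈ 1200 kN (weld metal governs)

t_e = 0.707 × 12 = 8.484 mm; L = 640 mm.
Weld metal: φR_n = 0.75 × 0.6 × 490 × 8.484 × 640 × 10⁻³ = 1197 kN.
Base metal (shear rupture): φR_n = 0.75 × 0.6 × 490 × 14 × 640 × 10⁻³ = 1976 kN.
Governing: weld metal.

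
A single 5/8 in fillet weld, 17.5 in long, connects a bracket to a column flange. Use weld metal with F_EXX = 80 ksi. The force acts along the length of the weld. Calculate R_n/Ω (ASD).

Effective throat t_e = 0.707 × 0.625 = 0.4419 in.
Total length L = 17.5 in; A_we = 0.4419 × 17.5 = 7.733 in².
F_nw = 0.6 F_EXX = 0.6 × 80 = 48 ksi.
R_n = 48 × 7.733 = 371.2 kips; R_n/Ω = 371.2/2.0 = 185.6 kips.

R_n/Ω ≈ 186 kips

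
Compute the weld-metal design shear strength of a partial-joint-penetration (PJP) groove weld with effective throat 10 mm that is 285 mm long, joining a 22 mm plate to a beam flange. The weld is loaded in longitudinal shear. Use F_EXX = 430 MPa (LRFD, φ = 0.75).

Effective throat (given) t_e = 10 mm.
A_we = 10 × 285 = 2850 mm².
F_nw = 0.6 F_EXX = 258 MPa.
φR_n = 0.75 × 258 × 2850 × 10⁻³ = 551.5 kN.

φR_n ≈ 551 kN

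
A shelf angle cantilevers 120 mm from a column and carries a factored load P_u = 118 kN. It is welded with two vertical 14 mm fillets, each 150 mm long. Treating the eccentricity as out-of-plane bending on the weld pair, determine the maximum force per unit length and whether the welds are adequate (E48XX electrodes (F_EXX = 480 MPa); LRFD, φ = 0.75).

f_max ≈ 1930 N/mm; adequate

L_w = 2 × 150 = 300 mm; section modulus (unit throat) S = 2 × L²/6 = 7500 mm².
Direct shear f_v = P/L_w = 118×10³/300 = 393.3 N/mm.
Moment M = P × e = 118×10³ × 120 = 14160000 N·mm; bending f_b = M/S = 1888 N/mm.
f_max = √(f_v² + f_b²) = √(393.3² + 1888²) = 1929 N/mm.
φr_n = 0.75 × 0.6 × 480 × (0.707 × 14) = 2138 N/mm → adequate.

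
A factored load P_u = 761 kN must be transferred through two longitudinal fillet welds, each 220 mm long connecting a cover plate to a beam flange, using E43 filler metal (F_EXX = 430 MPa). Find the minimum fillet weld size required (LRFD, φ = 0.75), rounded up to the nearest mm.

w = 13 mm

Total weld length L = 440 mm.
Required throat t_e = P_u / (φ × 0.6 F_EXX × L) = 761 / (0.75 × 0.6 × 430 × 440 × 10⁻³) = 8.938 mm.
Required leg w = t_e / 0.707 = 12.64 mm → use 13 mm.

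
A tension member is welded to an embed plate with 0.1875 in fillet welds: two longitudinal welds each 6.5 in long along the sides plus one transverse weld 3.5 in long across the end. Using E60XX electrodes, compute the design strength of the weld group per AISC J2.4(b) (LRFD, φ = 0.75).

E60XX → F_EXX = 60 ksi.
t_e = 0.707 × 0.1875 = 0.1326 in.
R_nwl = 0.6 × 60 × 0.1326 × 13 = 62.04 kips (longitudinal, 2 welds).
R_nwt = 0.6 × 60 × 0.1326 × 3.5 = 16.7 kips (transverse, base value).
(i) R_nwl + R_nwt = 78.74 kips; (ii) 0.85 R_nwl + 1.5 R_nwt = 77.79 kips.
R_n = max = 78.74 kips [governs: (i)]; φR_n = 59.06 kips.

φR_n ≈ 59.1 kips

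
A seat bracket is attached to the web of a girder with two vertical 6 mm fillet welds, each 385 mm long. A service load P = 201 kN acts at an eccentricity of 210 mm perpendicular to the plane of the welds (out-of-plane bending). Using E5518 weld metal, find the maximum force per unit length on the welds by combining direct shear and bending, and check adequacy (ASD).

f_max ≈ 893 N/mm; NOT adequate

E55XX → F_EXX = 550 MPa.
L_w = 2 × 385 = 770 mm; section modulus (unit throat) S = 2 × L²/6 = 49410 mm².
Direct shear f_v = P/L_w = 201×10³/770 = 261 N/mm.
Moment M = P × e = 201×10³ × 210 = 42210000 N·mm; bending f_b = M/S = 854.3 N/mm.
f_max = √(f_v² + f_b²) = √(261² + 854.3²) = 893.3 N/mm.
r_n/Ω = (1/2.0) × 0.6 × 550 × (0.707 × 6) = 699.9 N/mm → NOT adequate.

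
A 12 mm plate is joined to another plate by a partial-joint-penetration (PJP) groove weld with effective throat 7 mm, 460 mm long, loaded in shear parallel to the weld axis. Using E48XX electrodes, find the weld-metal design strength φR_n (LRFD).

φR_n ≈ 696 kN

E48XX → F_EXX = 480 MPa.
Effective throat (given) t_e = 7 mm.
A_we = 7 × 460 = 3220 mm².
F_nw = 0.6 F_EXX = 288 MPa.
φR_n = 0.75 × 288 × 3220 × 10⁻³ = 695.5 kN.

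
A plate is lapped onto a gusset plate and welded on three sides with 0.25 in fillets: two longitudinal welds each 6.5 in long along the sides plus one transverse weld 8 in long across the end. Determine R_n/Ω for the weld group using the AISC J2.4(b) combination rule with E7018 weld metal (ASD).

R_n/Ω ≈ 85.6 kip

E70XX → F_EXX = 70 ksi.
t_e = 0.707 × 0.25 = 0.1767 in.
R_nwl = 0.6 × 70 × 0.1767 × 13 = 96.51 kip (longitudinal, 2 welds).
R_nwt = 0.6 × 70 × 0.1767 × 8 = 59.39 kip (transverse, base value).
(i) R_nwl + R_nwt = 155.9 kip; (ii) 0.85 R_nwl + 1.5 R_nwt = 171.1 kip.
R_n = max = 171.1 kip [governs: (ii)]; R_n/Ω = 85.56 kip.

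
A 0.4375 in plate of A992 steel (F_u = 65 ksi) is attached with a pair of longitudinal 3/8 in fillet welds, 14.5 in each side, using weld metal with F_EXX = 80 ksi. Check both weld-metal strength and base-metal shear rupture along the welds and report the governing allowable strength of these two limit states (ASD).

t_e = 0.707 × 0.375 = 0.2651 in; L = 29 in.
Weld metal: R_n/Ω = (1/2.0) × 0.6 × 80 × 0.2651 × 29 = 184.5 kip.
Base metal (shear rupture): R_n/Ω = (1/2.0) × 0.6 × 65 × 0.4375 × 29 = 247.4 kip.
Governing: weld metal.

R_n/Ω ≈ 185 kip (weld metal governs)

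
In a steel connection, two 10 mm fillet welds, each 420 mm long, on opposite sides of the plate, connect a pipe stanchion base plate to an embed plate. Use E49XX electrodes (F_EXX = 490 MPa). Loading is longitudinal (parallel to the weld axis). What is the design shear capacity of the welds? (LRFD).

Effective throat t_e = 0.707 × 10 = 7.07 mm.
Total length L = 840 mm; A_we = 7.07 × 840 = 5939 mm².
F_nw = 0.6 F_EXX = 0.6 × 490 = 294 MPa.
φR_n = 0.75 × 294 × 5939 × 10⁻³ = 1310 kN.

φR_n ≈ 1310 kN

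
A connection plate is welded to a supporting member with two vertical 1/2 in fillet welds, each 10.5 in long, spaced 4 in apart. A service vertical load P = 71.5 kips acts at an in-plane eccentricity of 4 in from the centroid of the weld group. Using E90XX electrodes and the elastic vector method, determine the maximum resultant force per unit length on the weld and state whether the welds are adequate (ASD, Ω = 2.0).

f_max ≈ 7.7 kip/in; adequate

E90XX → F_EXX = 90 ksi.
Total weld length L_w = 21 in. Treat welds as unit-width lines.
Polar moment about centroid: J = 2[d³/12 + d(b/2)²] = 2[10.5³/12 + 10.5×2²] = 276.9 in³.
Direct shear f_v = P/L_w = 71.5 / 21 = 3.405 kip/in (vertical).
Torsion M = P·e = 71.5 × 4 = 286 kip·in.
Critical point at (x, y) = (2, 5.25) from centroid. f_tx = M·y/J = 5.422 kip/in; f_ty = M·x/J = 2.065 kip/in.
Resultant f_max = √[f_tx² + (f_v + f_ty)²] = √[5.422² + (3.405 + 2.065)²] = 7.702 kip/in.
Capacity per unit length: r_n/Ω = (1/2.0) × 0.6 × 90 × (0.707 × 0.5) = 9.544 kip/in.
7.702 ≤ 9.544 → adequate.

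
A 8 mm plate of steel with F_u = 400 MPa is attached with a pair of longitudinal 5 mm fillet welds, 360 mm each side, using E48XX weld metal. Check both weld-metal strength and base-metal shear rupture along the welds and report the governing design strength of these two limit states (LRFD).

φR_n ≈ 550 kN (weld metal governs)

E48XX → F_EXX = 480 MPa.
t_e = 0.707 × 5 = 3.535 mm; L = 720 mm.
Weld metal: φR_n = 0.75 × 0.6 × 480 × 3.535 × 720 × 10⁻³ = 549.8 kN.
Base metal (shear rupture): φR_n = 0.75 × 0.6 × 400 × 8 × 720 × 10⁻³ = 1037 kN.
Governing: weld metal.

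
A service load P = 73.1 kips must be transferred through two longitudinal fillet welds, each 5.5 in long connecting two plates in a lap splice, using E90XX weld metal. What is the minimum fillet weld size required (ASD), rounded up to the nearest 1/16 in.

E90XX → F_EXX = 90 ksi.
Total weld length L = 11 in.
Required throat t_e = P × Ω / (0.6 F_EXX × L) = 73.1 × 2.0 / (0.6 × 90 × 11) = 0.2461 in.
Required leg w = t_e / 0.707 = 0.3481 in → use 3/8 in.

w = 3/8 in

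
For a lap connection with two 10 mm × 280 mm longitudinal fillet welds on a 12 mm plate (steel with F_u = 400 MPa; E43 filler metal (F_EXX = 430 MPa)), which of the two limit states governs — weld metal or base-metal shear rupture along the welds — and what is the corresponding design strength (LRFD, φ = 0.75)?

φR_n ≈ 766 kN (weld metal governs)

t_e = 0.707 × 10 = 7.07 mm; L = 560 mm.
Weld metal: φR_n = 0.75 × 0.6 × 430 × 7.07 × 560 × 10⁻³ = 766.1 kN.
Base metal (shear rupture): φR_n = 0.75 × 0.6 × 400 × 12 × 560 × 10⁻³ = 1210 kN.
Governing: weld metal.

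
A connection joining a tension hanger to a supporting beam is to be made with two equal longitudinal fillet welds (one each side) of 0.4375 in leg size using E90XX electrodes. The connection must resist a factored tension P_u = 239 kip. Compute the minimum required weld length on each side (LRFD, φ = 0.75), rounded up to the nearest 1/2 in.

E90XX → F_EXX = 90 ksi.
Throat t_e = 0.707 × 0.4375 = 0.3093 in.
φr_n = 0.75 × 0.6 × 90 × 0.3093 = 12.53 kip/in.
L_req = P_u / φr_n = 239 / 12.53 = 19.08 in total.
Per side: 19.08 / 2 = 9.539 in.
Round up → use L = 10 in on each side.

L = 10 in on each side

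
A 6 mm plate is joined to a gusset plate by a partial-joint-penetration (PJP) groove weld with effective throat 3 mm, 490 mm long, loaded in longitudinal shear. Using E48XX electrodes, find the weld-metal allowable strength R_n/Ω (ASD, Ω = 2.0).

R_n/Ω ≈ 212 kN

E48XX → F_EXX = 480 MPa.
Effective throat (given) t_e = 3 mm.
A_we = 3 × 490 = 1470 mm².
F_nw = 0.6 F_EXX = 288 MPa.
R_n/Ω = (288 × 1470) / 2.0 × 10⁻³ = 211.7 kN.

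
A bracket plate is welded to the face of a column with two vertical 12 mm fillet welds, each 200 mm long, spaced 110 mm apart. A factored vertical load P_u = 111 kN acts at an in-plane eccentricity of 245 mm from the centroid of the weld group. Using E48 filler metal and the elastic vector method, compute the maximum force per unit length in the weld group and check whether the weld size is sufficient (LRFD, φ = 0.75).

E48XX → F_EXX = 480 MPa.
Total weld length L_w = 400 mm. Treat welds as unit-width lines.
Polar moment about centroid: J = 2[d³/12 + d(b/2)²] = 2[200³/12 + 200×55²] = 2543000 mm³.
Direct shear f_v = P/L_w = 111×10³ / 400 = 277.5 N/mm (vertical).
Torsion M = P·e = 111×10³ × 245 = 27195000 N·mm.
Critical point at (x, y) = (55, 100) from centroid. f_tx = M·y/J = 1069 N/mm; f_ty = M·x/J = 588.1 N/mm.
Resultant f_max = √[f_tx² + (f_v + f_ty)²] = √[1069² + (277.5 + 588.1)²] = 1376 N/mm.
Capacity per unit length: φr_n = 0.75 × 0.6 × 480 × (0.707 × 12) = 1833 N/mm.
1376 ≤ 1833 → adequate.

f_max ≈ 1380 N/mm; adequate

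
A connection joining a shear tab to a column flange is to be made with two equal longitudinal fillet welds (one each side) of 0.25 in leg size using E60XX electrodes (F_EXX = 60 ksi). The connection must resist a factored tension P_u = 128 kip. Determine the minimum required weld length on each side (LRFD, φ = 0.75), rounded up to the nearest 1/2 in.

Throat t_e = 0.707 × 0.25 = 0.1767 in.
φr_n = 0.75 × 0.6 × 60 × 0.1767 = 4.772 kip/in.
L_req = P_u / φr_n = 128 / 4.772 = 26.82 in total.
Per side: 26.82 / 2 = 13.41 in.
Round up → use L = 13.5 in on each side.

L = 13.5 in on each side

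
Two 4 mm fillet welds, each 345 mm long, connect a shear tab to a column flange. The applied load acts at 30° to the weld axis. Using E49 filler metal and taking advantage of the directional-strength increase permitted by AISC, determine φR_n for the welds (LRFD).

E49XX → F_EXX = 490 MPa.
t_e = 0.707 × 4 = 2.828 mm; A_we = 2.828 × 690 = 1951 mm².
Directional factor: 1.0 + 0.5 sin^1.5(30°) = 1.177.
F_nw = 0.6 × 490 × 1.177 = 346 MPa.
φR_n = 0.75 × 346 × 1951 × 10⁻³ = 506.3 kN.

φR_n ≈ 506 kN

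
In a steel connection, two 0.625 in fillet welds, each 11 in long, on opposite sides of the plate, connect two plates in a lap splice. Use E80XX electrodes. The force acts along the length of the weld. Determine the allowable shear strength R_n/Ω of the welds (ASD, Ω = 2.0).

E80XX → F_EXX = 80 ksi.
Effective throat t_e = 0.707 × 0.625 = 0.4419 in.
Total length L = 22 in; A_we = 0.4419 × 22 = 9.721 in².
F_nw = 0.6 F_EXX = 0.6 × 80 = 48 ksi.
R_n = 48 × 9.721 = 466.6 kips; R_n/Ω = 466.6/2.0 = 233.3 kips.

R_n/Ω ≈ 233 kips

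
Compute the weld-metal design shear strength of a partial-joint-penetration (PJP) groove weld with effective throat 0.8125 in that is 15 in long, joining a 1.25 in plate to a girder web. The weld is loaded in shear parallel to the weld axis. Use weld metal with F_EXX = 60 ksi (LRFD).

φR_n ≈ 329 kips

Effective throat (given) t_e = 0.8125 in.
A_we = 0.8125 × 15 = 12.19 in².
F_nw = 0.6 F_EXX = 36 ksi.
φR_n = 0.75 × 36 × 12.19 = 329.1 kips.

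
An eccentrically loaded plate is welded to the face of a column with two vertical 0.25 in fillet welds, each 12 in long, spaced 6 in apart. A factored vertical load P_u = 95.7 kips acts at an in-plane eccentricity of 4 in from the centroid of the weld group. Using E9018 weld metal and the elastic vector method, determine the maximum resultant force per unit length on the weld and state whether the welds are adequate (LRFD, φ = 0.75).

f_max ≈ 7.75 kip/in; NOT adequate

E90XX → F_EXX = 90 ksi.
Total weld length L_w = 24 in. Treat welds as unit-width lines.
Polar moment about centroid: J = 2[d³/12 + d(b/2)²] = 2[12³/12 + 12×3²] = 504 in³.
Direct shear f_v = P/L_w = 95.7 / 24 = 3.988 kip/in (vertical).
Torsion M = P·e = 95.7 × 4 = 382.8 kip·in.
Critical point at (x, y) = (3, 6) from centroid. f_tx = M·y/J = 4.557 kip/in; f_ty = M·x/J = 2.279 kip/in.
Resultant f_max = √[f_tx² + (f_v + f_ty)²] = √[4.557² + (3.988 + 2.279)²] = 7.748 kip/in.
Capacity per unit length: φr_n = 0.75 × 0.6 × 90 × (0.707 × 0.25) = 7.158 kip/in.
7.748 > 7.158 → NOT adequate.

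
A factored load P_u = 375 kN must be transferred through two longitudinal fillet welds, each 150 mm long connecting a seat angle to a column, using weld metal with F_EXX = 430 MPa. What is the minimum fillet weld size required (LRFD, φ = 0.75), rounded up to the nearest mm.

Total weld length L = 300 mm.
Required throat t_e = P_u / (φ × 0.6 F_EXX × L) = 375 / (0.75 × 0.6 × 430 × 300 × 10⁻³) = 6.46 mm.
Required leg w = t_e / 0.707 = 9.137 mm → use 10 mm.

w = 10 mm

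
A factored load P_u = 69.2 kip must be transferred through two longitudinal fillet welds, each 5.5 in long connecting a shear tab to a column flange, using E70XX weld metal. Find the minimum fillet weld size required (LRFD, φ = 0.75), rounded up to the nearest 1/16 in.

w = 5/16 in

E70XX → F_EXX = 70 ksi.
Total weld length L = 11 in.
Required throat t_e = P_u / (φ × 0.6 F_EXX × L) = 69.2 / (0.75 × 0.6 × 70 × 11) = 0.1997 in.
Required leg w = t_e / 0.707 = 0.2825 in → use 5/16 in.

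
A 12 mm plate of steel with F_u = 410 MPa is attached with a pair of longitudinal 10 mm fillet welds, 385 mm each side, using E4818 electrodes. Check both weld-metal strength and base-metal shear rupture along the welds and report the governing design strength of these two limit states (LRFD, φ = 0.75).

φR_n ≈ 1180 kN (weld metal governs)

E48XX → F_EXX = 480 MPa.
t_e = 0.707 × 10 = 7.07 mm; L = 770 mm.
Weld metal: φR_n = 0.75 × 0.6 × 480 × 7.07 × 770 × 10⁻³ = 1176 kN.
Base metal (shear rupture): φR_n = 0.75 × 0.6 × 410 × 12 × 770 × 10⁻³ = 1705 kN.
Governing: weld metal.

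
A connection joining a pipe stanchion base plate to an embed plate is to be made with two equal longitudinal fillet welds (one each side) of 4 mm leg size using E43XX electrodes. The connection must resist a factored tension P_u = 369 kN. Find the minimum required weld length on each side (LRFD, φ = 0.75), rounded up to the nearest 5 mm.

E43XX → F_EXX = 430 MPa.
Throat t_e = 0.707 × 4 = 2.828 mm.
φr_n = 0.75 × 0.6 × 430 × 2.828 × 10⁻³ = 0.5472 kN/mm.
L_req = P_u / φr_n = 369 / 0.5472 = 674.3 mm total.
Per side: 674.3 / 2 = 337.2 mm.
Round up → use L = 340 mm on each side.

L = 340 mm on each side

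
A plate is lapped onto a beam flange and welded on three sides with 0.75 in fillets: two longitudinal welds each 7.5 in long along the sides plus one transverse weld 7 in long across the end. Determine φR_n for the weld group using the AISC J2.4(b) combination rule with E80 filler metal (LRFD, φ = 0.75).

φR_n ≈ 444 kips

E80XX → F_EXX = 80 ksi.
t_e = 0.707 × 0.75 = 0.5302 in.
R_nwl = 0.6 × 80 × 0.5302 × 15 = 381.8 kips (longitudinal, 2 welds).
R_nwt = 0.6 × 80 × 0.5302 × 7 = 178.2 kips (transverse, base value).
(i) R_nwl + R_nwt = 559.9 kips; (ii) 0.85 R_nwl + 1.5 R_nwt = 591.8 kips.
R_n = max = 591.8 kips [governs: (ii)]; φR_n = 443.8 kips.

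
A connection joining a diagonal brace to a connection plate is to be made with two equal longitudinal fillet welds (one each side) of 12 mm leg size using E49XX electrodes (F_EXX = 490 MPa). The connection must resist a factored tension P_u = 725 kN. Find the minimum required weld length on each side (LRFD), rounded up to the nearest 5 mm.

Throat t_e = 0.707 × 12 = 8.484 mm.
φr_n = 0.75 × 0.6 × 490 × 8.484 × 10⁻³ = 1.871 kN/mm.
L_req = P_u / φr_n = 725 / 1.871 = 387.6 mm total.
Per side: 387.6 / 2 = 193.8 mm.
Round up → use L = 195 mm on each side.

L = 195 mm on each side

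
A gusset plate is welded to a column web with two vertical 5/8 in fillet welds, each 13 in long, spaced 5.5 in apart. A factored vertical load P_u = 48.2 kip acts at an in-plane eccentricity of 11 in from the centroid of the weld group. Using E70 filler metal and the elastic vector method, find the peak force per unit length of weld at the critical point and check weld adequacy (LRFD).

E70XX → F_EXX = 70 ksi.
Total weld length L_w = 26 in. Treat welds as unit-width lines.
Polar moment about centroid: J = 2[d³/12 + d(b/2)²] = 2[13³/12 + 13×2.75²] = 562.8 in³.
Direct shear f_v = P/L_w = 48.2 / 26 = 1.854 kip/in (vertical).
Torsion M = P·e = 48.2 × 11 = 530.2 kip·in.
Critical point at (x, y) = (2.75, 6.5) from centroid. f_tx = M·y/J = 6.124 kip/in; f_ty = M·x/J = 2.591 kip/in.
Resultant f_max = √[f_tx² + (f_v + f_ty)²] = √[6.124² + (1.854 + 2.591)²] = 7.567 kip/in.
Capacity per unit length: φr_n = 0.75 × 0.6 × 70 × (0.707 × 0.625) = 13.92 kip/in.
7.567 ≤ 13.92 → adequate.

f_max ≈ 7.57 kip/in; adequate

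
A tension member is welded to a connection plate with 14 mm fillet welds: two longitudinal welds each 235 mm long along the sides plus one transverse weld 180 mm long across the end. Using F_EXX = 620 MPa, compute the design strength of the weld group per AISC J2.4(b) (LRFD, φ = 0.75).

t_e = 0.707 × 14 = 9.898 mm.
R_nwl = 0.6 × 620 × 9.898 × 470 × 10⁻³ = 1731 kN (longitudinal, 2 welds).
R_nwt = 0.6 × 620 × 9.898 × 180 × 10⁻³ = 662.8 kN (transverse, base value).
(i) R_nwl + R_nwt = 2393 kN; (ii) 0.85 R_nwl + 1.5 R_nwt = 2465 kN.
R_n = max = 2465 kN [governs: (ii)]; φR_n = 1849 kN.

φR_n ≈ 1850 kN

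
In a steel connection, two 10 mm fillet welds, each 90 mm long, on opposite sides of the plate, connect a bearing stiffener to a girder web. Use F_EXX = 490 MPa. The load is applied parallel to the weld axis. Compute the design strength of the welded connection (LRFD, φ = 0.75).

φR_n ≈ 281 kN

Effective throat t_e = 0.707 × 10 = 7.07 mm.
Total length L = 180 mm; A_we = 7.07 × 180 = 1273 mm².
F_nw = 0.6 F_EXX = 0.6 × 490 = 294 MPa.
φR_n = 0.75 × 294 × 1273 × 10⁻³ = 280.6 kN.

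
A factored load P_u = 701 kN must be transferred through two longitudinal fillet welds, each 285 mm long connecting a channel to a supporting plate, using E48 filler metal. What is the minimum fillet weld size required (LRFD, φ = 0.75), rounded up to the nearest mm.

w = 9 mm

E48XX → F_EXX = 480 MPa.
Total weld length L = 570 mm.
Required throat t_e = P_u / (φ × 0.6 F_EXX × L) = 701 / (0.75 × 0.6 × 480 × 570 × 10⁻³) = 5.694 mm.
Required leg w = t_e / 0.707 = 8.053 mm → use 9 mm.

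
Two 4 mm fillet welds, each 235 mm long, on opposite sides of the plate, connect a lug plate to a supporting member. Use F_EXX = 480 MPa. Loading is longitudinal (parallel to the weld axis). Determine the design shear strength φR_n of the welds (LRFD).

φR_n ≈ 287 kN

Effective throat t_e = 0.707 × 4 = 2.828 mm.
Total length L = 470 mm; A_we = 2.828 × 470 = 1329 mm².
F_nw = 0.6 F_EXX = 0.6 × 480 = 288 MPa.
φR_n = 0.75 × 288 × 1329 × 10⁻³ = 287.1 kN.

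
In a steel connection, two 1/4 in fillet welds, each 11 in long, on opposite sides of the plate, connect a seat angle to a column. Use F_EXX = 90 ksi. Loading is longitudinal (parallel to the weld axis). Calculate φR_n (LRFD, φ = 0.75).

Effective throat t_e = 0.707 × 0.25 = 0.1767 in.
Total length L = 22 in; A_we = 0.1767 × 22 = 3.888 in².
F_nw = 0.6 F_EXX = 0.6 × 90 = 54 ksi.
φR_n = 0.75 × 54 × 3.888 = 157.5 kips.

φR_n ≈ 157 kips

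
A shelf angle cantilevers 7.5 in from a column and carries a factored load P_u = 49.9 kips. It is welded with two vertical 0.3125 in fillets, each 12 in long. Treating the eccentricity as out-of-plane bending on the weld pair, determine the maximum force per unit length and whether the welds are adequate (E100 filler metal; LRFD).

E100XX → F_EXX = 100 ksi.
L_w = 2 × 12 = 24 in; section modulus (unit throat) S = 2 × L²/6 = 48 in².
Direct shear f_v = P/L_w = 49.9/24 = 2.079 kip/in.
Moment M = P × e = 49.9 × 7.5 = 374.25 kip·in; bending f_b = M/S = 7.797 kip/in.
f_max = √(f_v² + f_b²) = √(2.079² + 7.797²) = 8.069 kip/in.
φr_n = 0.75 × 0.6 × 100 × (0.707 × 0.3125) = 9.942 kip/in → adequate.

f_max ≈ 8.07 kip/in; adequate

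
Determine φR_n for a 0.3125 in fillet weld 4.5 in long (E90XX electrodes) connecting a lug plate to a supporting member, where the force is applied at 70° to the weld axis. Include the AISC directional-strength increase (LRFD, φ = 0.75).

φR_n ≈ 58.6 kip

E90XX → F_EXX = 90 ksi.
t_e = 0.707 × 0.3125 = 0.2209 in; A_we = 0.2209 × 4.5 = 0.9942 in².
Directional factor: 1.0 + 0.5 sin^1.5(70°) = 1.455.
F_nw = 0.6 × 90 × 1.455 = 78.59 ksi.
φR_n = 0.75 × 78.59 × 0.9942 = 58.61 kip.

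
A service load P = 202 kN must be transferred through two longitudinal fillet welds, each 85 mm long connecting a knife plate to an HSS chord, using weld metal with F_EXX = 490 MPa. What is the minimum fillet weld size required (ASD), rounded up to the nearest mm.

Total weld length L = 170 mm.
Required throat t_e = P × Ω / (0.6 F_EXX × L) = 202 × 2.0 / (0.6 × 490 × 170 × 10⁻³) = 8.083 mm.
Required leg w = t_e / 0.707 = 11.43 mm → use 12 mm.

w = 12 mm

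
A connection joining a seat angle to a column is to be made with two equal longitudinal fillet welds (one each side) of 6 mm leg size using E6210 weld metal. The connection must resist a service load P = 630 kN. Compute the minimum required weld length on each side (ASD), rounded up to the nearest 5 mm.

L = 400 mm on each side

E62XX → F_EXX = 620 MPa.
Throat t_e = 0.707 × 6 = 4.242 mm.
r_n/Ω = (0.6 × 620 × 4.242) / 2.0 = 789 N/mm = 0.789 kN/mm.
L_req = P / (r_n/Ω) = 630 / 0.789 = 798.5 mm total.
Per side: 798.5 / 2 = 399.2 mm.
Round up → use L = 400 mm on each side.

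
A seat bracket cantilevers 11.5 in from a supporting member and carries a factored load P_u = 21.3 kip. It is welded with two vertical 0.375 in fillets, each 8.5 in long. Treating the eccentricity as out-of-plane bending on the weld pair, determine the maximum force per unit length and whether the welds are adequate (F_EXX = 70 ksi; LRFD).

f_max ≈ 10.2 kip/in; NOT adequate

L_w = 2 × 8.5 = 17 in; section modulus (unit throat) S = 2 × L²/6 = 24.08 in².
Direct shear f_v = P/L_w = 21.3/17 = 1.253 kip/in.
Moment M = P × e = 21.3 × 11.5 = 244.95 kip·in; bending f_b = M/S = 10.17 kip/in.
f_max = √(f_v² + f_b²) = √(1.253² + 10.17²) = 10.25 kip/in.
φr_n = 0.75 × 0.6 × 70 × (0.707 × 0.375) = 8.351 kip/in → NOT adequate.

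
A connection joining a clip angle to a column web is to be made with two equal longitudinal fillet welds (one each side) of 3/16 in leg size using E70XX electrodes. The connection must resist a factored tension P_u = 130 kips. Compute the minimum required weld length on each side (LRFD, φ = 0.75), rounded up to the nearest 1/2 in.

L = 16 in on each side

E70XX → F_EXX = 70 ksi.
Throat t_e = 0.707 × 0.1875 = 0.1326 in.
φr_n = 0.75 × 0.6 × 70 × 0.1326 = 4.176 kips/in.
L_req = P_u / φr_n = 130 / 4.176 = 31.13 in total.
Per side: 31.13 / 2 = 15.57 in.
Round up → use L = 16 in on each side.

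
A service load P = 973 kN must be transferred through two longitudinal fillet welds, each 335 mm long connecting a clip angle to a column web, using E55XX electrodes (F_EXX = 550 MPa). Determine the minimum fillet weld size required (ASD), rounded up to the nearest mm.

Total weld length L = 670 mm.
Required throat t_e = P × Ω / (0.6 F_EXX × L) = 973 × 2.0 / (0.6 × 550 × 670 × 10⁻³) = 8.801 mm.
Required leg w = t_e / 0.707 = 12.45 mm → use 13 mm.

w = 13 mm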